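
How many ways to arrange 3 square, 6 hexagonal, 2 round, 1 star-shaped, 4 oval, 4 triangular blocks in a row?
20! / (3! × 6! × 2! × 1! × 4! × 4!) = 488864376000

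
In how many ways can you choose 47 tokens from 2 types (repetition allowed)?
C(47+2-1, 2-1) = C(48, 1) = 48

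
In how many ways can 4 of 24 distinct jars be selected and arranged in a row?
P(24,4) = 24!/(24-4)! = 255024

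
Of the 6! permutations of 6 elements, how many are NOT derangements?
Complement of the derangements. !6 = Σ_{j=0}^{6} (-1)^j·6!/j! = 720 - 720 + 360 - 120 + 30 - 6 + 1 = 265. 6! - !6 = 720 - 265 = 455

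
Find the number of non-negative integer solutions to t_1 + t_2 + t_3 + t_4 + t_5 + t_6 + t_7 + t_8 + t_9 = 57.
C(57+9-1, 9-1) = C(65, 8) = 5047381560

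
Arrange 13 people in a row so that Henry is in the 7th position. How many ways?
Fix one position: (13-1)! = 479001600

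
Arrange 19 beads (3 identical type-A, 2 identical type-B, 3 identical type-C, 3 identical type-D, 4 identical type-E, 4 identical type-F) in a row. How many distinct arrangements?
19! / (3! × 2! × 3! × 3! × 4! × 4!) = 488864376000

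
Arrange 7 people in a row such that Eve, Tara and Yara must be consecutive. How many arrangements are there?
Treat the 3 as one block: (7-3+1)! × 3! = 120 × 6 = 720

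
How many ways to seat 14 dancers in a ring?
Circular: fix one position, arrange the rest. (14-1)! = 6227020800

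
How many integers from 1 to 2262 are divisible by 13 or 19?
⌊2262/13⌋ + ⌊2262/19⌋ - ⌊2262/247⌋ = 174 + 119 - 9 = 284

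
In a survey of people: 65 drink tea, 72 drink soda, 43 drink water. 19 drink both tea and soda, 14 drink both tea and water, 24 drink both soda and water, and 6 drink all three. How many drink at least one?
|A∪B∪C| = 65+72+43-19-14-24+6 = 129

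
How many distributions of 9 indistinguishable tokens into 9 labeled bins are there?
C(9+9-1, 9-1) = C(17, 8) = 24310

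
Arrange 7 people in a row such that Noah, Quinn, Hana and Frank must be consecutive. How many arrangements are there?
Treat the 4 as one block: (7-4+1)! × 4! = 24 × 24 = 576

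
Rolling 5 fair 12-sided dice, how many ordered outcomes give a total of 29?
Coefficient of x^29 in (x + x² + ... + x^12)^5. By inclusion-exclusion on dice exceeding 12: Σ_j (-1)^j C(5,j)·C(29-1-12j, 4) = C(5,0)·C(28,4) - C(5,1)·C(16,4) + C(5,2)·C(4,4) = 1·20475 - 5·1820 + 10·1 = 11385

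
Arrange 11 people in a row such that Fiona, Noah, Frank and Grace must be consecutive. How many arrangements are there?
Treat the 4 as one block: (11-4+1)! × 4! = 40320 × 24 = 967680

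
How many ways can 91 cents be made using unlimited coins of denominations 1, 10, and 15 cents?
Coefficient of x^91 in 1/(1-x^1) · 1/(1-x^10) · 1/(1-x^15). Case on j = number of 15-cent coins (j = 0..6); remainder r = 91 - 15j is made from {1,10} in ⌊r/10⌋+1 ways. r = 91, 76, 61, 46, 31, 16, 1 → 10 + 8 + 7 + 5 + 4 + 2 + 1 = 37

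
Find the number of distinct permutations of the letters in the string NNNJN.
5! / (1! × 4!) = 5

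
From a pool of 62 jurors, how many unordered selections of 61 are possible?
C(62,61) = 62!/(61!×1!) = 62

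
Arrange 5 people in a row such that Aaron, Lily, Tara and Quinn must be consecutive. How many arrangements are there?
Treat the 4 as one block: (5-4+1)! × 4! = 2 × 24 = 48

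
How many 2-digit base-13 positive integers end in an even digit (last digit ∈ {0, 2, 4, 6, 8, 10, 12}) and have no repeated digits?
Last∈{0,2,4,6,8,10,12}. Last=0: 12. Last nonzero: 6×11×P(11,0) = 66. Total = 78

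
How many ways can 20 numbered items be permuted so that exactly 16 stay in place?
Choose the 16 fixed points C(20,16) = 4845, derange the rest: !4 = Σ_{j=0}^{4} (-1)^j·4!/j! = 24 - 24 + 12 - 4 + 1 = 9. Product = 4845 × 9 = 43605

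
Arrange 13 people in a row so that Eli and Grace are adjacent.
Treat as block: (13-1)! × 2! = 479001600 × 2 = 958003200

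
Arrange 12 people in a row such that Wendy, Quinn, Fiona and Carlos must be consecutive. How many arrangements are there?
Treat the 4 as one block: (12-4+1)! × 4! = 362880 × 24 = 8709120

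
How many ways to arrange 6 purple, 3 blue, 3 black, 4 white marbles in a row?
16! / (6! × 3! × 3! × 4!) = 33633600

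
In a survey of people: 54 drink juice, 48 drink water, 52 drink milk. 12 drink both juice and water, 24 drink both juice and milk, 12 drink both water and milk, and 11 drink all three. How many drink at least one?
|A∪B∪C| = 54+48+52-12-24-12+11 = 117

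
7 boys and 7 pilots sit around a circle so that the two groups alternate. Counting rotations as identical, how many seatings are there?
Fix one of the boys: (7-1)! ways for the remaining boys, × 7! ways for the pilots = 720 × 5040 = 3628800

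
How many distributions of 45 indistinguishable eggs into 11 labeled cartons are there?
C(45+11-1, 11-1) = C(55, 10) = 29248649430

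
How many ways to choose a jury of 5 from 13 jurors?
C(13,5) = 13!/(5!×8!) = 1287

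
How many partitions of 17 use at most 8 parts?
By conjugation, equals partitions of 17 into parts ≤ 8. Let r_j(i) = number of partitions of i into parts ≤ j, for i = 0..17. r_1(i) = 1 for all i; r_j(i) = r_{j-1}(i) + r_j(i-j). Rows j = 2..8: ≤2: 1 1 2 2 3 3 4 4 5 5 6 6 7 7 8 8 9 9; ≤3: 1 1 2 3 4 5 7 8 10 12 14 16 19 21 24 27 30 33; ≤4: 1 1 2 3 5 6 9 11 15 18 23 27 34 39 47 54 64 72; ≤5: 1 1 2 3 5 7 10 13 18 23 30 37 47 57 70 84 101 119; ≤6: 1 1 2 3 5 7 11 14 20 26 35 44 58 71 90 110 136 163; ≤7: 1 1 2 3 5 7 11 15 21 28 38 49 65 82 105 131 164 201; ≤8: 1 1 2 3 5 7 11 15 22 29 40 52 70 89 116 146 186 230. r_8(17) = 230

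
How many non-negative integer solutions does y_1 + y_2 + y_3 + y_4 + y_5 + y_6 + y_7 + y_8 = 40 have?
C(40+8-1, 8-1) = C(47, 7) = 62891499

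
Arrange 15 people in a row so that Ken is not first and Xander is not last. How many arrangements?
By inclusion-exclusion: 15! - 2×(15-1)! + (15-2)! = 1307674368000 - 174356582400 + 6227020800 = 1139544806400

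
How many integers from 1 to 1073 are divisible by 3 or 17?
⌊1073/3⌋ + ⌊1073/17⌋ - ⌊1073/51⌋ = 357 + 63 - 21 = 399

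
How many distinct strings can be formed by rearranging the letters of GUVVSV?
6! / (1! × 1! × 3! × 1!) = 120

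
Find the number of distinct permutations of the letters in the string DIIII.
5! / (1! × 4!) = 5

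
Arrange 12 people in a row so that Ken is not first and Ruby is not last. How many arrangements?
By inclusion-exclusion: 12! - 2×(12-1)! + (12-2)! = 479001600 - 79833600 + 3628800 = 402796800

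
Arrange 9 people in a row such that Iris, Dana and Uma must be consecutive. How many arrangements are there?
Treat the 3 as one block: (9-3+1)! × 3! = 5040 × 6 = 30240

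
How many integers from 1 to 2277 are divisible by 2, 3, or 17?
⌊2277/2⌋+⌊2277/3⌋+⌊2277/17⌋ - ⌊2277/6⌋-⌊2277/34⌋-⌊2277/51⌋ + ⌊2277/102⌋ = 1138+759+133 - 379-66-44 + 22 = 1563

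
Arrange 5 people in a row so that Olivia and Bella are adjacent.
Treat as block: (5-1)! × 2! = 24 × 2 = 48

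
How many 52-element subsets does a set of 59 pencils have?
C(59,52) = 59!/(52!×7!) = 341149446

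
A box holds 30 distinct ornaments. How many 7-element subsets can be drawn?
C(30,7) = 30!/(7!×23!) = 2035800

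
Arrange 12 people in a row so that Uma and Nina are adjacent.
Treat as block: (12-1)! × 2! = 39916800 × 2 = 79833600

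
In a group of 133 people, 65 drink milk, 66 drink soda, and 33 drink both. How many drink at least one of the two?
|A∪B| = |A| + |B| - |A∩B| = 65 + 66 - 33 = 98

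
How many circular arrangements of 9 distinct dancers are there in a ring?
Circular: fix one position, arrange the rest. (9-1)! = 40320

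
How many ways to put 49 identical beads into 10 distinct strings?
C(49+10-1, 10-1) = C(58, 9) = 10648873950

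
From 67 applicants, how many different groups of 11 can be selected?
C(67,11) = 67!/(11!×56!) = 1285063345176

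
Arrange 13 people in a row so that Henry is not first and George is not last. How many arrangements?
By inclusion-exclusion: 13! - 2×(13-1)! + (13-2)! = 6227020800 - 958003200 + 39916800 = 5308934400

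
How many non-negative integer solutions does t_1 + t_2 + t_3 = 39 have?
C(39+3-1, 3-1) = C(41, 2) = 820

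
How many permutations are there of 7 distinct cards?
7! = 5040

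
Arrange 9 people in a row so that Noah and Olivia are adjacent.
Treat as block: (9-1)! × 2! = 40320 × 2 = 80640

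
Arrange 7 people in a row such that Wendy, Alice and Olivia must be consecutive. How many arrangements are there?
Treat the 3 as one block: (7-3+1)! × 3! = 120 × 6 = 720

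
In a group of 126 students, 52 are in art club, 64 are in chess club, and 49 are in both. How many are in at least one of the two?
|A∪B| = |A| + |B| - |A∩B| = 52 + 64 - 49 = 67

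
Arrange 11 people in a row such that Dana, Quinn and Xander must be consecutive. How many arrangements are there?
Treat the 3 as one block: (11-3+1)! × 3! = 362880 × 6 = 2177280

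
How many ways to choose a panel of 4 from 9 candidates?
C(9,4) = 9!/(4!×5!) = 126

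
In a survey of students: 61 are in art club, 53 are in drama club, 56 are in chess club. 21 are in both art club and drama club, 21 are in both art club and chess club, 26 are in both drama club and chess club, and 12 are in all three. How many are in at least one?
|A∪B∪C| = 61+53+56-21-21-26+12 = 114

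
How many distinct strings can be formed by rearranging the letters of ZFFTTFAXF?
9! / (1! × 1! × 4! × 1! × 2!) = 7560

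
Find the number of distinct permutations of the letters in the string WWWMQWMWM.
9! / (1! × 3! × 5!) = 504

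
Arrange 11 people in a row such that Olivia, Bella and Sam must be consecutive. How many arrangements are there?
Treat the 3 as one block: (11-3+1)! × 3! = 362880 × 6 = 2177280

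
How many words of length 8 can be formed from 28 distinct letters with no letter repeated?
P(28,8) = 28!/(28-8)! = 125318793600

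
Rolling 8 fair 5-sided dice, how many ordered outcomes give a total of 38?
Coefficient of x^38 in (x + x² + ... + x^5)^8. By inclusion-exclusion on dice exceeding 5: Σ_j (-1)^j C(8,j)·C(38-1-5j, 7) = C(8,0)·C(37,7) - C(8,1)·C(32,7) + C(8,2)·C(27,7) - C(8,3)·C(22,7) + C(8,4)·C(17,7) - C(8,5)·C(12,7) + C(8,6)·C(7,7) = 1·10295472 - 8·3365856 + 28·888030 - 56·170544 + 70·19448 - 56·792 + 28·1 = 36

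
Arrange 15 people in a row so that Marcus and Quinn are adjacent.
Treat as block: (15-1)! × 2! = 87178291200 × 2 = 174356582400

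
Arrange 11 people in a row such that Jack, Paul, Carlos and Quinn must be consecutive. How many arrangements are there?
Treat the 4 as one block: (11-4+1)! × 4! = 40320 × 24 = 967680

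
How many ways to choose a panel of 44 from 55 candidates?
C(55,44) = 55!/(44!×11!) = 119653565850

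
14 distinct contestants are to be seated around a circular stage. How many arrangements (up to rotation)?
Circular: fix one position, arrange the rest. (14-1)! = 6227020800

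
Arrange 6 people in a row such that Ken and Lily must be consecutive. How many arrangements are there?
Treat the 2 as one block: (6-2+1)! × 2! = 120 × 2 = 240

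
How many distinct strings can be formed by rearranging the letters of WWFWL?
5! / (1! × 3! × 1!) = 20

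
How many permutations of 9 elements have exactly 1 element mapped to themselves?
Choose the 1 fixed point C(9,1) = 9, derange the rest: !8 = Σ_{j=0}^{8} (-1)^j·8!/j! = 40320 - 40320 + 20160 - 6720 + 1680 - 336 + 56 - 8 + 1 = 14833. Product = 9 × 14833 = 133497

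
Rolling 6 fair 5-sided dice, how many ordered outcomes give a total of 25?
Coefficient of x^25 in (x + x² + ... + x^5)^6. By inclusion-exclusion on dice exceeding 5: Σ_j (-1)^j C(6,j)·C(25-1-5j, 5) = C(6,0)·C(24,5) - C(6,1)·C(19,5) + C(6,2)·C(14,5) - C(6,3)·C(9,5) = 1·42504 - 6·11628 + 15·2002 - 20·126 = 246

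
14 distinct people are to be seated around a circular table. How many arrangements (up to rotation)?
Circular: fix one position, arrange the rest. (14-1)! = 6227020800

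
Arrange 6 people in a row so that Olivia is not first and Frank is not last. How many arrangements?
By inclusion-exclusion: 6! - 2×(6-1)! + (6-2)! = 720 - 240 + 24 = 504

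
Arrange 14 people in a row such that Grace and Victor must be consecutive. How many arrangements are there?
Treat the 2 as one block: (14-2+1)! × 2! = 6227020800 × 2 = 12454041600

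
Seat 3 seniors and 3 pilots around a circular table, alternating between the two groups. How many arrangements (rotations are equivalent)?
Fix one of the seniors: (3-1)! ways for the remaining seniors, × 3! ways for the pilots = 2 × 6 = 12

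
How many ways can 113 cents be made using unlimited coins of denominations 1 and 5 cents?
Coefficient of x^113 in 1/(1-x^1) · 1/(1-x^5). Use j coins of 5 for j = 0..⌊113/5⌋ = 22, the rest in 1s: 22 + 1 = 23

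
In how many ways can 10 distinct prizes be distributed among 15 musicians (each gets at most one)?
P(15,10) = 15!/(15-10)! = 10897286400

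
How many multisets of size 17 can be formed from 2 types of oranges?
C(17+2-1, 2-1) = C(18, 1) = 18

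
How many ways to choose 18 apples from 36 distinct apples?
C(36,18) = 36!/(18!×18!) = 9075135300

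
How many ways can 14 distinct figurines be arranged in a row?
14! = 87178291200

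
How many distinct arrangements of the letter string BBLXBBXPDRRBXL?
14! / (2! × 1! × 3! × 2! × 5! × 1!) = 30270240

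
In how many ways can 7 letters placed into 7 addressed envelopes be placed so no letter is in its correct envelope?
!7 = Σ_{j=0}^{7} (-1)^j·7!/j! = 5040 - 5040 + 2520 - 840 + 210 - 42 + 7 - 1 = 1854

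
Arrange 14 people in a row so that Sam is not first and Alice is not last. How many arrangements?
By inclusion-exclusion: 14! - 2×(14-1)! + (14-2)! = 87178291200 - 12454041600 + 479001600 = 75203251200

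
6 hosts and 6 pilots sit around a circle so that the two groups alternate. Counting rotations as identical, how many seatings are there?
Fix one of the hosts: (6-1)! ways for the remaining hosts, × 6! ways for the pilots = 120 × 720 = 86400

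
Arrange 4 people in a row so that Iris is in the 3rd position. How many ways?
Fix one position: (4-1)! = 6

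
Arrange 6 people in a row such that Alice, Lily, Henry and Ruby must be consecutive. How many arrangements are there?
Treat the 4 as one block: (6-4+1)! × 4! = 6 × 24 = 144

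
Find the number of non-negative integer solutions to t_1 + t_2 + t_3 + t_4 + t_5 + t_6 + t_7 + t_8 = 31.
C(31+8-1, 8-1) = C(38, 7) = 12620256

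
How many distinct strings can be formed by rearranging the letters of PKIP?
4! / (1! × 2! × 1!) = 12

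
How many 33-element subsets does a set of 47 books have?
C(47,33) = 47!/(33!×14!) = 341643774795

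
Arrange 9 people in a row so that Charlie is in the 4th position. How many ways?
Fix one position: (9-1)! = 40320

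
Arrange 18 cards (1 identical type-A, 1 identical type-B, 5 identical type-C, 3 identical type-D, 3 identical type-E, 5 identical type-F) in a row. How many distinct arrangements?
18! / (1! × 1! × 5! × 3! × 3! × 5!) = 12350257920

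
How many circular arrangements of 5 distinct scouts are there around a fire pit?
Circular: fix one position, arrange the rest. (5-1)! = 24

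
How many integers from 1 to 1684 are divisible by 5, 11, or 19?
⌊1684/5⌋+⌊1684/11⌋+⌊1684/19⌋ - ⌊1684/55⌋-⌊1684/95⌋-⌊1684/209⌋ + ⌊1684/1045⌋ = 336+153+88 - 30-17-8 + 1 = 523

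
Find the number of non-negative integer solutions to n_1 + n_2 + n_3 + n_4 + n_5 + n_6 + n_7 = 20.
C(20+7-1, 7-1) = C(26, 6) = 230230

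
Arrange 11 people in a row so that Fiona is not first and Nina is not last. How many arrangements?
By inclusion-exclusion: 11! - 2×(11-1)! + (11-2)! = 39916800 - 7257600 + 362880 = 33022080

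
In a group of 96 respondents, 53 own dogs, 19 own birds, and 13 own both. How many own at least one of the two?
|A∪B| = |A| + |B| - |A∩B| = 53 + 19 - 13 = 59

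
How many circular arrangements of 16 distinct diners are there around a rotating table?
Circular: fix one position, arrange the rest. (16-1)! = 1307674368000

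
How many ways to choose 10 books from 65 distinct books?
C(65,10) = 65!/(10!×55!) = 179013799328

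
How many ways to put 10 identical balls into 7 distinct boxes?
C(10+7-1, 7-1) = C(16, 6) = 8008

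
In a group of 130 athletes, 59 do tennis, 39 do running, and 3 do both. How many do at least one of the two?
|A∪B| = |A| + |B| - |A∩B| = 59 + 39 - 3 = 95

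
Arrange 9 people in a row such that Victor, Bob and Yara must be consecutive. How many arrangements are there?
Treat the 3 as one block: (9-3+1)! × 3! = 5040 × 6 = 30240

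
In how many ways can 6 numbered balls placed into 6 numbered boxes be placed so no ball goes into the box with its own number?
!6 = Σ_{j=0}^{6} (-1)^j·6!/j! = 720 - 720 + 360 - 120 + 30 - 6 + 1 = 265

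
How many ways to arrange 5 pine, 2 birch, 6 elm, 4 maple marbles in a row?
17! / (5! × 2! × 6! × 4!) = 85765680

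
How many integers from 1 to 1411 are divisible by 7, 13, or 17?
⌊1411/7⌋+⌊1411/13⌋+⌊1411/17⌋ - ⌊1411/91⌋-⌊1411/119⌋-⌊1411/221⌋ + ⌊1411/1547⌋ = 201+108+83 - 15-11-6 + 0 = 360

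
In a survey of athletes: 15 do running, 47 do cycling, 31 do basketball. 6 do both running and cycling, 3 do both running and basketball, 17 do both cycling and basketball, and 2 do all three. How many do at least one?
|A∪B∪C| = 15+47+31-6-3-17+2 = 69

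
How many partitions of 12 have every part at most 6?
Let r_j(i) = number of partitions of i into parts ≤ j, for i = 0..12. r_1(i) = 1 for all i; r_j(i) = r_{j-1}(i) + r_j(i-j). Rows j = 2..6: ≤2: 1 1 2 2 3 3 4 4 5 5 6 6 7; ≤3: 1 1 2 3 4 5 7 8 10 12 14 16 19; ≤4: 1 1 2 3 5 6 9 11 15 18 23 27 34; ≤5: 1 1 2 3 5 7 10 13 18 23 30 37 47; ≤6: 1 1 2 3 5 7 11 14 20 26 35 44 58. r_6(12) = 58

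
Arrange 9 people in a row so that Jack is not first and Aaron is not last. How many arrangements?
By inclusion-exclusion: 9! - 2×(9-1)! + (9-2)! = 362880 - 80640 + 5040 = 287280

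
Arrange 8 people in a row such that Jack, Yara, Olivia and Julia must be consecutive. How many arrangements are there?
Treat the 4 as one block: (8-4+1)! × 4! = 120 × 24 = 2880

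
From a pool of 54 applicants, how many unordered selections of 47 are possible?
C(54,47) = 54!/(47!×7!) = 177100560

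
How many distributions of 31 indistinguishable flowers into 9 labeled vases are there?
C(31+9-1, 9-1) = C(39, 8) = 61523748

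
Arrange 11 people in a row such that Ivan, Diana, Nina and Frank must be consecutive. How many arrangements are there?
Treat the 4 as one block: (11-4+1)! × 4! = 40320 × 24 = 967680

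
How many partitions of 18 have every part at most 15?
Let r_j(i) = number of partitions of i into parts ≤ j, for i = 0..18. r_1(i) = 1 for all i; r_j(i) = r_{j-1}(i) + r_j(i-j). Rows j = 2..15: ≤2: 1 1 2 2 3 3 4 4 5 5 6 6 7 7 8 8 9 9 10; ≤3: 1 1 2 3 4 5 7 8 10 12 14 16 19 21 24 27 30 33 37; ≤4: 1 1 2 3 5 6 9 11 15 18 23 27 34 39 47 54 64 72 84; ≤5: 1 1 2 3 5 7 10 13 18 23 30 37 47 57 70 84 101 119 141; ≤6: 1 1 2 3 5 7 11 14 20 26 35 44 58 71 90 110 136 163 199; ≤7: 1 1 2 3 5 7 11 15 21 28 38 49 65 82 105 131 164 201 248; ≤8: 1 1 2 3 5 7 11 15 22 29 40 52 70 89 116 146 186 230 288; ≤9: 1 1 2 3 5 7 11 15 22 30 41 54 73 94 123 157 201 252 318; ≤10: 1 1 2 3 5 7 11 15 22 30 42 55 75 97 128 164 212 267 340; ≤11: 1 1 2 3 5 7 11 15 22 30 42 56 76 99 131 169 219 278 355; ≤12: 1 1 2 3 5 7 11 15 22 30 42 56 77 100 133 172 224 285 366; ≤13: 1 1 2 3 5 7 11 15 22 30 42 56 77 101 134 174 227 290 373; ≤14: 1 1 2 3 5 7 11 15 22 30 42 56 77 101 135 175 229 293 378; ≤15: 1 1 2 3 5 7 11 15 22 30 42 56 77 101 135 176 230 295 381. r_15(18) = 381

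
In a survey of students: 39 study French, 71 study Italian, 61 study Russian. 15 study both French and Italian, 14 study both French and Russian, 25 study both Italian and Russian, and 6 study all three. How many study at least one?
|A∪B∪C| = 39+71+61-15-14-25+6 = 123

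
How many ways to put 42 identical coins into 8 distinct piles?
C(42+8-1, 8-1) = C(49, 7) = 85900584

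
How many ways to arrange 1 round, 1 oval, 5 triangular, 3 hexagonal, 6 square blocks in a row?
16! / (1! × 1! × 5! × 3! × 6!) = 40360320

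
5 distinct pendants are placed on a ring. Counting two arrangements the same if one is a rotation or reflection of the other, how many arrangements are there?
(5-1)!/2 = 24/2 = 12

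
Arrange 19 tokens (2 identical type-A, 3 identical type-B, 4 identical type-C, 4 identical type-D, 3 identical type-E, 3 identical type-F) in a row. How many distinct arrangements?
19! / (2! × 3! × 4! × 4! × 3! × 3!) = 488864376000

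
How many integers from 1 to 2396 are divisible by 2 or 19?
⌊2396/2⌋ + ⌊2396/19⌋ - ⌊2396/38⌋ = 1198 + 126 - 63 = 1261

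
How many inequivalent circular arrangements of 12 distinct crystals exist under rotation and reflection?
(12-1)!/2 = 39916800/2 = 19958400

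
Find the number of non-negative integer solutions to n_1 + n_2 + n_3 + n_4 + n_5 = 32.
C(32+5-1, 5-1) = C(36, 4) = 58905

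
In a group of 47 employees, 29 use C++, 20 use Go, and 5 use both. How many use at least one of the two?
|A∪B| = |A| + |B| - |A∩B| = 29 + 20 - 5 = 44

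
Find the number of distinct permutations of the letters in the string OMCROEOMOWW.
11! / (1! × 1! × 4! × 2! × 2! × 1!) = 415800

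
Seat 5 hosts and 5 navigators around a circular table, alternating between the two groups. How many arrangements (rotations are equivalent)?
Fix one of the hosts: (5-1)! ways for the remaining hosts, × 5! ways for the navigators = 24 × 120 = 2880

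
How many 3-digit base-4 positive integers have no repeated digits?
First digit: 3 choices (nonzero). Then descending: 3 × 3 × 2 = 18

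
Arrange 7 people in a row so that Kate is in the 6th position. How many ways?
Fix one position: (7-1)! = 720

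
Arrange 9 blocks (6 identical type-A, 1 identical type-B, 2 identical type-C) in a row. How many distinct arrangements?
9! / (6! × 1! × 2!) = 252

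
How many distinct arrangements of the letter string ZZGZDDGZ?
8! / (4! × 2! × 2!) = 420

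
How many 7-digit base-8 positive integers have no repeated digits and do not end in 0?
Last digit: 7 nonzero choices. First digit: 6 (nonzero, ≠last). Middle 5: P(6,5) = 720. Total = 30240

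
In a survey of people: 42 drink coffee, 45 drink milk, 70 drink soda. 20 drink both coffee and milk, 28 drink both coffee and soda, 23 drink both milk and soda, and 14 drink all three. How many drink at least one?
|A∪B∪C| = 42+45+70-20-28-23+14 = 100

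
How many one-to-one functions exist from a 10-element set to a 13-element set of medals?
P(13,10) = 13!/(13-10)! = 1037836800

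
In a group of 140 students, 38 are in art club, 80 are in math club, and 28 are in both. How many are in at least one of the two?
|A∪B| = |A| + |B| - |A∩B| = 38 + 80 - 28 = 90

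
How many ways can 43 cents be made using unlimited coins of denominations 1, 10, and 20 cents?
Coefficient of x^43 in 1/(1-x^1) · 1/(1-x^10) · 1/(1-x^20). Case on j = number of 20-cent coins (j = 0..2); remainder r = 43 - 20j is made from {1,10} in ⌊r/10⌋+1 ways. r = 43, 23, 3 → 5 + 3 + 1 = 9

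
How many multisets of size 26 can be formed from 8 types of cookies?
C(26+8-1, 8-1) = C(33, 7) = 4272048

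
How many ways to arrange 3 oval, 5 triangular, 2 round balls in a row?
10! / (3! × 5! × 2!) = 2520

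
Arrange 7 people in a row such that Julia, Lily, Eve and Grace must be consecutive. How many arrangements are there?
Treat the 4 as one block: (7-4+1)! × 4! = 24 × 24 = 576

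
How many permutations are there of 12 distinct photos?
12! = 479001600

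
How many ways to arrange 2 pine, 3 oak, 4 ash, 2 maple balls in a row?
11! / (2! × 3! × 4! × 2!) = 69300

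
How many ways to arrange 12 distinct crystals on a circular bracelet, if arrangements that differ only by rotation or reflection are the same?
(12-1)!/2 = 39916800/2 = 19958400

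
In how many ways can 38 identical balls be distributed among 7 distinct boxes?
C(38+7-1, 7-1) = C(44, 6) = 7059052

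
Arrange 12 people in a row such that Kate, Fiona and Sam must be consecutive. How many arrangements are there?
Treat the 3 as one block: (12-3+1)! × 3! = 3628800 × 6 = 21772800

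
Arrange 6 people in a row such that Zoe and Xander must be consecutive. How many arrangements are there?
Treat the 2 as one block: (6-2+1)! × 2! = 120 × 2 = 240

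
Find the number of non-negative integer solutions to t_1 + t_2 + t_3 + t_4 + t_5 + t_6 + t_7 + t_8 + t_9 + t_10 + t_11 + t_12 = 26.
C(26+12-1, 12-1) = C(37, 11) = 854992152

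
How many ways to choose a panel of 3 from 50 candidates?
C(50,3) = 50!/(3!×47!) = 19600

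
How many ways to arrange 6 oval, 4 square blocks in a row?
10! / (6! × 4!) = 210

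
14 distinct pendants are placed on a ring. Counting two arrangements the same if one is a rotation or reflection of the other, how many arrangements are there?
(14-1)!/2 = 6227020800/2 = 3113510400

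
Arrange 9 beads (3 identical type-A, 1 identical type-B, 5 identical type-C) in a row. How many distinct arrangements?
9! / (3! × 1! × 5!) = 504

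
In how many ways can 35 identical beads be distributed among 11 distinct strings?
C(35+11-1, 11-1) = C(45, 10) = 3190187286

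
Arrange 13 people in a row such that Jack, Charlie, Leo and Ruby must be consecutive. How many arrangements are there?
Treat the 4 as one block: (13-4+1)! × 4! = 3628800 × 24 = 87091200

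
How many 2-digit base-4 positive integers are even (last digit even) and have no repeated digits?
Last∈{0,2}. Last=0: 3. Last nonzero: 1×2×P(2,0) = 2. Total = 5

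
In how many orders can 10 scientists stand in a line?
10! = 3628800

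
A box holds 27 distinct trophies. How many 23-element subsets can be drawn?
C(27,23) = 27!/(23!×4!) = 17550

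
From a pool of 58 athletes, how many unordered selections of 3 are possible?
C(58,3) = 58!/(3!×55!) = 30856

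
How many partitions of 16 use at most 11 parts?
By conjugation, equals partitions of 16 into parts ≤ 11. Let r_j(i) = number of partitions of i into parts ≤ j, for i = 0..16. r_1(i) = 1 for all i; r_j(i) = r_{j-1}(i) + r_j(i-j). Rows j = 2..11: ≤2: 1 1 2 2 3 3 4 4 5 5 6 6 7 7 8 8 9; ≤3: 1 1 2 3 4 5 7 8 10 12 14 16 19 21 24 27 30; ≤4: 1 1 2 3 5 6 9 11 15 18 23 27 34 39 47 54 64; ≤5: 1 1 2 3 5 7 10 13 18 23 30 37 47 57 70 84 101; ≤6: 1 1 2 3 5 7 11 14 20 26 35 44 58 71 90 110 136; ≤7: 1 1 2 3 5 7 11 15 21 28 38 49 65 82 105 131 164; ≤8: 1 1 2 3 5 7 11 15 22 29 40 52 70 89 116 146 186; ≤9: 1 1 2 3 5 7 11 15 22 30 41 54 73 94 123 157 201; ≤10: 1 1 2 3 5 7 11 15 22 30 42 55 75 97 128 164 212; ≤11: 1 1 2 3 5 7 11 15 22 30 42 56 76 99 131 169 219. r_11(16) = 219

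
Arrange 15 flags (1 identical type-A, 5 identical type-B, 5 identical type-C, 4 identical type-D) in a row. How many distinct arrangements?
15! / (1! × 5! × 5! × 4!) = 3783780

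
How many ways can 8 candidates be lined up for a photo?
8! = 40320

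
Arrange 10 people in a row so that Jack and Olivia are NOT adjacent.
Total - adjacent = 10! - (10-1)!×2 = 3628800 - 725760 = 2903040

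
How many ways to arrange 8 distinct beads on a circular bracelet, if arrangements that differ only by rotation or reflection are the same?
(8-1)!/2 = 5040/2 = 2520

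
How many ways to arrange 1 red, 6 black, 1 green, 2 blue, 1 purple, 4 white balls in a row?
15! / (1! × 6! × 1! × 2! × 1! × 4!) = 37837800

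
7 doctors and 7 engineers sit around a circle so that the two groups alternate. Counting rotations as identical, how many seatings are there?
Fix one of the doctors: (7-1)! ways for the remaining doctors, × 7! ways for the engineers = 720 × 5040 = 3628800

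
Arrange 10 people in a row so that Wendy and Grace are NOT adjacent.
Total - adjacent = 10! - (10-1)!×2 = 3628800 - 725760 = 2903040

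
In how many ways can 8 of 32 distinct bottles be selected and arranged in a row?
P(32,8) = 32!/(32-8)! = 424097856000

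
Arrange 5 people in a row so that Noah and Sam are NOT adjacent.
Total - adjacent = 5! - (5-1)!×2 = 120 - 48 = 72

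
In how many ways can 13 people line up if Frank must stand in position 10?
Fix one position: (13-1)! = 479001600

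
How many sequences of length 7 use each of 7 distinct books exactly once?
7! = 5040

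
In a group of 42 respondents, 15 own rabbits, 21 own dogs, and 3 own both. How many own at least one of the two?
|A∪B| = |A| + |B| - |A∩B| = 15 + 21 - 3 = 33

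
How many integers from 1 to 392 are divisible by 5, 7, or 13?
⌊392/5⌋+⌊392/7⌋+⌊392/13⌋ - ⌊392/35⌋-⌊392/65⌋-⌊392/91⌋ + ⌊392/455⌋ = 78+56+30 - 11-6-4 + 0 = 143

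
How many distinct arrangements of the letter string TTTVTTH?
7! / (5! × 1! × 1!) = 42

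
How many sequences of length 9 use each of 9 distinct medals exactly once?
9! = 362880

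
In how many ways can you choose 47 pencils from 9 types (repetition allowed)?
C(47+9-1, 9-1) = C(55, 8) = 1217566350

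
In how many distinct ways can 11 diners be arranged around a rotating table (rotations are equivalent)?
Circular: fix one position, arrange the rest. (11-1)! = 3628800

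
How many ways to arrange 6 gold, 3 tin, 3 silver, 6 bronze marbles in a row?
18! / (6! × 3! × 3! × 6!) = 343062720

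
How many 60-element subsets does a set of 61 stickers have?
C(61,60) = 61!/(60!×1!) = 61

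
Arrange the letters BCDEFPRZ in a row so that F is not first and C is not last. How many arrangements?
By inclusion-exclusion: 8! - 2×(8-1)! + (8-2)! = 40320 - 10080 + 720 = 30960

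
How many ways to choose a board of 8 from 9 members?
C(9,8) = 9!/(8!×1!) = 9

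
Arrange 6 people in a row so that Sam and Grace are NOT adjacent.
Total - adjacent = 6! - (6-1)!×2 = 720 - 240 = 480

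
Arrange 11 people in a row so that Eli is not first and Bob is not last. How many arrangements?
By inclusion-exclusion: 11! - 2×(11-1)! + (11-2)! = 39916800 - 7257600 + 362880 = 33022080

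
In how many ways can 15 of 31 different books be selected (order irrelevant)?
C(31,15) = 31!/(15!×16!) = 300540195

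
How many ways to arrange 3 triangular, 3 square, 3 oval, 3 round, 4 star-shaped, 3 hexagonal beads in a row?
19! / (3! × 3! × 3! × 3! × 4! × 3!) = 651819168000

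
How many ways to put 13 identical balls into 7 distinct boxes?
C(13+7-1, 7-1) = C(19, 6) = 27132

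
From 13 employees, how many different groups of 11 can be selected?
C(13,11) = 13!/(11!×2!) = 78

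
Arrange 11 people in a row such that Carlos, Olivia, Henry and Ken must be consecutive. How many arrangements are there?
Treat the 4 as one block: (11-4+1)! × 4! = 40320 × 24 = 967680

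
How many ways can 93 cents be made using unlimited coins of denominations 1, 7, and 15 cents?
Coefficient of x^93 in 1/(1-x^1) · 1/(1-x^7) · 1/(1-x^15). Case on j = number of 15-cent coins (j = 0..6); remainder r = 93 - 15j is made from {1,7} in ⌊r/7⌋+1 ways. r = 93, 78, 63, 48, 33, 18, 3 → 14 + 12 + 10 + 7 + 5 + 3 + 1 = 52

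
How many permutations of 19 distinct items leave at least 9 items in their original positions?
Exactly j fixed points: C(19,j)·!(19-j); sum over j ≥ 9 (derangement numbers via !m = (m-1)·(!(m-1) + !(m-2)): !0..!10 = 1, 0, 1, 2, 9, 44, 265, 1854, 14833, 133496, 1334961). Σ_{j=9}^{19} C(19,j)·!(19-j) = C(19,9)·!10 + C(19,10)·!9 + C(19,11)·!8 + C(19,12)·!7 + C(19,13)·!6 + C(19,14)·!5 + C(19,15)·!4 + C(19,16)·!3 + C(19,17)·!2 + C(19,18)·!1 + C(19,19)·!0 = 92378·1334961 + 92378·133496 + 75582·14833 + 50388·1854 + 27132·265 + 11628·44 + 3876·9 + 969·2 + 171·1 + 19·0 + 1·1 = 136875386510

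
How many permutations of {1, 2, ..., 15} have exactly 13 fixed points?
Choose the 13 fixed points C(15,13) = 105, derange the rest: !2 = Σ_{j=0}^{2} (-1)^j·2!/j! = 2 - 2 + 1 = 1. Product = 105 × 1 = 105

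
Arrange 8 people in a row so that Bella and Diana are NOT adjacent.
Total - adjacent = 8! - (8-1)!×2 = 40320 - 10080 = 30240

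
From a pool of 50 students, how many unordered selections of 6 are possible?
C(50,6) = 50!/(6!×44!) = 15890700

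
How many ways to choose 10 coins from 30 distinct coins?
C(30,10) = 30!/(10!×20!) = 30045015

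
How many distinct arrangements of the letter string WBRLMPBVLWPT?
12! / (2! × 1! × 2! × 2! × 1! × 2! × 1! × 1!) = 29937600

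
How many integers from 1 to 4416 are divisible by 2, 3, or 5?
⌊4416/2⌋+⌊4416/3⌋+⌊4416/5⌋ - ⌊4416/6⌋-⌊4416/10⌋-⌊4416/15⌋ + ⌊4416/30⌋ = 2208+1472+883 - 736-441-294 + 147 = 3239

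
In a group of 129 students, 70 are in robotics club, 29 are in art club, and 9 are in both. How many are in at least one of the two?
|A∪B| = |A| + |B| - |A∩B| = 70 + 29 - 9 = 90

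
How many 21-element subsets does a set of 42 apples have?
C(42,21) = 42!/(21!×21!) = 538257874440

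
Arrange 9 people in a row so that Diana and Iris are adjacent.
Treat as block: (9-1)! × 2! = 40320 × 2 = 80640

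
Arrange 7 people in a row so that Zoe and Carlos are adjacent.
Treat as block: (7-1)! × 2! = 720 × 2 = 1440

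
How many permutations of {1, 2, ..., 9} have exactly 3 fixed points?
Choose the 3 fixed points C(9,3) = 84, derange the rest: !6 = Σ_{j=0}^{6} (-1)^j·6!/j! = 720 - 720 + 360 - 120 + 30 - 6 + 1 = 265. Product = 84 × 265 = 22260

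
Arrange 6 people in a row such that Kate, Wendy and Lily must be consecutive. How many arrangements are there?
Treat the 3 as one block: (6-3+1)! × 3! = 24 × 6 = 144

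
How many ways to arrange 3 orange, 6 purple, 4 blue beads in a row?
13! / (3! × 6! × 4!) = 60060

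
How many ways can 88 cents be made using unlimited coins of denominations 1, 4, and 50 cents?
Coefficient of x^88 in 1/(1-x^1) · 1/(1-x^4) · 1/(1-x^50). Case on j = number of 50-cent coins (j = 0..1); remainder r = 88 - 50j is made from {1,4} in ⌊r/4⌋+1 ways. r = 88, 38 → 23 + 10 = 33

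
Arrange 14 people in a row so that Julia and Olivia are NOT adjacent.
Total - adjacent = 14! - (14-1)!×2 = 87178291200 - 12454041600 = 74724249600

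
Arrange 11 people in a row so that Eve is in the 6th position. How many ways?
Fix one position: (11-1)! = 3628800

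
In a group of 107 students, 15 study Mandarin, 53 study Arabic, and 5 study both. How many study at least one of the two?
|A∪B| = |A| + |B| - |A∩B| = 15 + 53 - 5 = 63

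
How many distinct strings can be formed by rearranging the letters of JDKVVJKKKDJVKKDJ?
16! / (6! × 3! × 4! × 3!) = 33633600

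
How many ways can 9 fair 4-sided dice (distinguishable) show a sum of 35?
Coefficient of x^35 in (x + x² + ... + x^4)^9. By inclusion-exclusion on dice exceeding 4: Σ_j (-1)^j C(9,j)·C(35-1-4j, 8) = C(9,0)·C(34,8) - C(9,1)·C(30,8) + C(9,2)·C(26,8) - C(9,3)·C(22,8) + C(9,4)·C(18,8) - C(9,5)·C(14,8) + C(9,6)·C(10,8) = 1·18156204 - 9·5852925 + 36·1562275 - 84·319770 + 126·43758 - 126·3003 + 84·45 = 9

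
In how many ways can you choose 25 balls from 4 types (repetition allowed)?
C(25+4-1, 4-1) = C(28, 3) = 3276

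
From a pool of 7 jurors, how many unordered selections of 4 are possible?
C(7,4) = 7!/(4!×3!) = 35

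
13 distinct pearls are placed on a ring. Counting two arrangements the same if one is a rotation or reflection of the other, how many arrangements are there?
(13-1)!/2 = 479001600/2 = 239500800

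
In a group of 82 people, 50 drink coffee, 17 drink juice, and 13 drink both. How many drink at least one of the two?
|A∪B| = |A| + |B| - |A∩B| = 50 + 17 - 13 = 54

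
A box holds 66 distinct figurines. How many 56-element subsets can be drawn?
C(66,56) = 66!/(56!×10!) = 210980549208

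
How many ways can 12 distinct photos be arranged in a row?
12! = 479001600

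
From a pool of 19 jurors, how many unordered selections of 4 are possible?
C(19,4) = 19!/(4!×15!) = 3876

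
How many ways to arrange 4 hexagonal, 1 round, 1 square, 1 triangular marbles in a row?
7! / (4! × 1! × 1! × 1!) = 210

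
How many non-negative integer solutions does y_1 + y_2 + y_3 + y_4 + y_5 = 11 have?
C(11+5-1, 5-1) = C(15, 4) = 1365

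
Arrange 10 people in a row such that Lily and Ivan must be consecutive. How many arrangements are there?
Treat the 2 as one block: (10-2+1)! × 2! = 362880 × 2 = 725760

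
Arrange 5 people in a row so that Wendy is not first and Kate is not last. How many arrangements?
By inclusion-exclusion: 5! - 2×(5-1)! + (5-2)! = 120 - 48 + 6 = 78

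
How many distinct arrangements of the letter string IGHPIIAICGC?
11! / (2! × 2! × 1! × 4! × 1! × 1!) = 415800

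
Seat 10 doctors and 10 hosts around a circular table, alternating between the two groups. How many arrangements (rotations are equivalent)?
Fix one of the doctors: (10-1)! ways for the remaining doctors, × 10! ways for the hosts = 362880 × 3628800 = 1316818944000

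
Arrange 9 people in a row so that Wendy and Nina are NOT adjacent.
Total - adjacent = 9! - (9-1)!×2 = 362880 - 80640 = 282240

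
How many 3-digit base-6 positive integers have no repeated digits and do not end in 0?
Last digit: 5 nonzero choices. First digit: 4 (nonzero, ≠last). Middle 1: P(4,1) = 4. Total = 80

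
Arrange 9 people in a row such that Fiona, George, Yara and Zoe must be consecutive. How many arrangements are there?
Treat the 4 as one block: (9-4+1)! × 4! = 720 × 24 = 17280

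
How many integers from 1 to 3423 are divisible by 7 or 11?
⌊3423/7⌋ + ⌊3423/11⌋ - ⌊3423/77⌋ = 489 + 311 - 44 = 756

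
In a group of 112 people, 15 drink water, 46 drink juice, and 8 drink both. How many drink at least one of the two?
|A∪B| = |A| + |B| - |A∩B| = 15 + 46 - 8 = 53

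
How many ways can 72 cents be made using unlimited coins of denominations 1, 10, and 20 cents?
Coefficient of x^72 in 1/(1-x^1) · 1/(1-x^10) · 1/(1-x^20). Case on j = number of 20-cent coins (j = 0..3); remainder r = 72 - 20j is made from {1,10} in ⌊r/10⌋+1 ways. r = 72, 52, 32, 12 → 8 + 6 + 4 + 2 = 20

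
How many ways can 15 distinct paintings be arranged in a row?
15! = 1307674368000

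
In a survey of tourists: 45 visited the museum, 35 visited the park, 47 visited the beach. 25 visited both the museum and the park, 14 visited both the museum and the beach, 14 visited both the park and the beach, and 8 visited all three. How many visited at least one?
|A∪B∪C| = 45+35+47-25-14-14+8 = 82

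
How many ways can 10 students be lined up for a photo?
10! = 3628800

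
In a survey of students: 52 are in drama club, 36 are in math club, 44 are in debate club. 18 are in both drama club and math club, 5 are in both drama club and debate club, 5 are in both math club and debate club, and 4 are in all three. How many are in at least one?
|A∪B∪C| = 52+36+44-18-5-5+4 = 108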